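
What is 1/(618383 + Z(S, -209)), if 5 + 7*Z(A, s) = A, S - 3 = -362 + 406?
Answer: 1/618389 ≈ 1.6171e-6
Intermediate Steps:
S = 47 (S = 3 + (-362 + 406) = 3 + 44 = 47)
Z(A, s) = -5/7 + A/7
1/(618383 + Z(S, -209)) = 1/(618383 + (-5/7 + (1/7)*47)) = 1/(618383 + (-5/7 + 47/7)) = 1/(618383 + 6) = 1/618389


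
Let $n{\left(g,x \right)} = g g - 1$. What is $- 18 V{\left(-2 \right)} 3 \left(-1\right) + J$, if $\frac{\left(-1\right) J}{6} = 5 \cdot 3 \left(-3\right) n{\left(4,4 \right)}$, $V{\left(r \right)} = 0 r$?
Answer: $4050$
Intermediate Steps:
$n{\left(g,x \right)} = -1 + g^{2}$ ($n{\left(g,x \right)} = g^{2} - 1 = -1 + g^{2}$)
$V{\left(r \right)} = 0$
$J = 4050$ ($J = - 6 \cdot 5 \cdot 3 \left(-3\right) \left(-1 + 4^{2}\right) = - 6 \cdot 15 \left(-3\right) \left(-1 + 16\right) = - 6 \left(\left(-45\right) 15\right) = \left(-6\right) \left(-675\right) = 4050$)
$- 18 V{\left(-2 \right)} 3 \left(-1\right) + J = - 18 \cdot 0 \cdot 3 \left(-1\right) + 4050 = - 18 \cdot 0 \left(-1\right) + 4050 = \left(-18\right) 0 + 4050 = 0 + 4050 = 4050$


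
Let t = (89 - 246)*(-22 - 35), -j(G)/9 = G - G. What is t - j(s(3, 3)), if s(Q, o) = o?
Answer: 8949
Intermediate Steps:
j(G) = 0 (j(G) = -9*(G - G) = -9*0 = 0)
t = 8949 (t = -157*(-57) = 8949)
t - j(s(3, 3)) = 8949 - 1*0 = 8949 + 0 = 8949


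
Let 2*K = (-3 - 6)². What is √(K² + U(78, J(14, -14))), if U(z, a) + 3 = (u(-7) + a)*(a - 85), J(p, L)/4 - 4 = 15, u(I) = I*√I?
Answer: √(3813 + 252*I*√7)/2 ≈ 30.992 + 2.6892*I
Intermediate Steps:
u(I) = I^(3/2)
J(p, L) = 76 (J(p, L) = 16 + 4*15 = 16 + 60 = 76)
U(z, a) = -3 + (-85 + a)*(a - 7*I*√7) (U(z, a) = -3 + ((-7)^(3/2) + a)*(a - 85) = -3 + (-7*I*√7 + a)*(-85 + a) = -3 + (a - 7*I*√7)*(-85 + a) = -3 + (-85 + a)*(a - 7*I*√7))
K = 81/2 (K = (-3 - 6)²/2 = (½)*(-9)² = (½)*81 = 81/2 ≈ 40.500)
√(K² + U(78, J(14, -14))) = √((81/2)² + (-3 + 76² - 85*76 + 595*I*√7 - 7*I*76*√7)) = √(6561/4 + (-3 + 5776 - 6460 + 595*I*√7 - 532*I*√7)) = √(6561/4 + (-687 + 63*I*√7)) = √(3813/4 + 63*I*√7)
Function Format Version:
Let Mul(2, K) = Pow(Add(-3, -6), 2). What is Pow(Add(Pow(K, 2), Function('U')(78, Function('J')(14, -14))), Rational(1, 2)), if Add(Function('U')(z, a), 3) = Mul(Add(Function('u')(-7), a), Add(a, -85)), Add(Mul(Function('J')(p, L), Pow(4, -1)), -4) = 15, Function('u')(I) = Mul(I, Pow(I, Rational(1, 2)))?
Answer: Mul(Rational(1, 2), Pow(Add(3813, Mul(252, I, Pow(7, Rational(1, 2)))), Rational(1, 2))) ≈ Add(30.992, Mul(2.6892, I))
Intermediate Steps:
Function('u')(I) = Pow(I, Rational(3, 2))
Function('J')(p, L) = 76 (Function('J')(p, L) = Add(16, Mul(4, 15)) = Add(16, 60) = 76)
Function('U')(z, a) = Add(-3, Mul(Add(-85, a), Add(a, Mul(-7, I, Pow(7, Rational(1, 2)))))) (Function('U')(z, a) = Add(-3, Mul(Add(Pow(-7, Rational(3, 2)), a), Add(a, -85))) = Add(-3, Mul(Add(Mul(-7, I, Pow(7, Rational(1, 2))), a), Add(-85, a))) = Add(-3, Mul(Add(a, Mul(-7, I, Pow(7, Rational(1, 2)))), Add(-85, a))) = Add(-3, Mul(Add(-85, a), Add(a, Mul(-7, I, Pow(7, Rational(1, 2)))))))
K = Rational(81, 2) (K = Mul(Rational(1, 2), Pow(Add(-3, -6), 2)) = Mul(Rational(1, 2), Pow(-9, 2)) = Mul(Rational(1, 2), 81) = Rational(81, 2) ≈ 40.500)
Pow(Add(Pow(K, 2), Function('U')(78, Function('J')(14, -14))), Rational(1, 2)) = Pow(Add(Pow(Rational(81, 2), 2), Add(-3, Pow(76, 2), Mul(-85, 76), Mul(595, I, Pow(7, Rational(1, 2))), Mul(-7, I, 76, Pow(7, Rational(1, 2))))), Rational(1, 2)) = Pow(Add(Rational(6561, 4), Add(-3, 5776, -6460, Mul(595, I, Pow(7, Rational(1, 2))), Mul(-532, I, Pow(7, Rational(1, 2))))), Rational(1, 2)) = Pow(Add(Rational(6561, 4), Add(-687, Mul(63, I, Pow(7, Rational(1, 2))))), Rational(1, 2)) = Pow(Add(Rational(3813, 4), Mul(63, I, Pow(7, Rational(1, 2)))), Rational(1, 2))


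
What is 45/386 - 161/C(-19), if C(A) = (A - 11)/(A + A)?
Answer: -1180099/5790 ≈ -203.82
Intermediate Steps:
C(A) = (-11 + A)/(2*A) (C(A) = (-11 + A)/((2*A)) = (-11 + A)*(1/(2*A)) = (-11 + A)/(2*A))
45/386 - 161/C(-19) = 45/386 - 161*(-38/(-11 - 19)) = 45*(1/386) - 161/((½)*(-1/19)*(-30)) = 45/386 - 161/15/19 = 45/386 - 161*19/15 = 45/386 - 3059/15 = -1180099/5790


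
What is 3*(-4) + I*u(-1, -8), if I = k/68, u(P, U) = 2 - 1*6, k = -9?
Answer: -195/17 ≈ -11.471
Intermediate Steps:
u(P, U) = -4 (u(P, U) = 2 - 6 = -4)
I = -9/68 ≈ -0.13235
3*(-4) + I*u(-1, -8) = 3*(-4) - 9/68*(-4) = -12 + 9/17 = -195/17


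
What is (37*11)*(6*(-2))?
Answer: -4884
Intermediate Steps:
(37*11)*(6*(-2)) = 407*(-12) = -4884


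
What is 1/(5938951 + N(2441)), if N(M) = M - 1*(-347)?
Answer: 1/5941739 ≈ 1.6830e-7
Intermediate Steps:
N(M) = 347 + M (N(M) = M + 347 = 347 + M)
1/(5938951 + N(2441)) = 1/(5938951 + (347 + 2441)) = 1/(5938951 + 2788) = 1/5941739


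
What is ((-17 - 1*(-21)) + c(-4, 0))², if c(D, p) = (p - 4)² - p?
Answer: 400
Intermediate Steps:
c(D, p) = (-4 + p)² - p
((-17 - 1*(-21)) + c(-4, 0))² = ((-17 - 1*(-21)) + ((-4 + 0)² - 1*0))² = ((-17 + 21) + ((-4)² + 0))² = (4 + (16 + 0))² = (4 + 16)² = 20² = 400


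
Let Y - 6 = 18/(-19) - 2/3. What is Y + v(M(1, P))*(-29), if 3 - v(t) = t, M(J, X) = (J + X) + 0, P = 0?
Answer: -3056/57 ≈ -53.614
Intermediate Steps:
Y = 250/57 (Y = 6 + (18/(-19) - 2/3) = 6 + (18*(-1/19) - 2*⅓) = 6 + (-18/19 - ⅔) = 6 - 92/57 = 250/57 ≈ 4.3860)
M(J, X) = J + X
v(t) = 3 - t
Y + v(M(1, P))*(-29) = 250/57 + (3 - (1 + 0))*(-29) = 250/57 + (3 - 1*1)*(-29) = 250/57 + (3 - 1)*(-29) = 250/57 + 2*(-29) = 250/57 - 58 = -3056/57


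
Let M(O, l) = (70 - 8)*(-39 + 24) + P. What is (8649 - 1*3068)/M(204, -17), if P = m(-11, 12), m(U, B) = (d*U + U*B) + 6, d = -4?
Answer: -5581/1012 ≈ -5.5148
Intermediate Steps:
m(U, B) = 6 - 4*U + B*U (m(U, B) = (-4*U + U*B) + 6 = (-4*U + B*U) + 6 = 6 - 4*U + B*U)
P = -82 (P = 6 - 4*(-11) + 12*(-11) = 6 + 44 - 132 = -82)
M(O, l) = -1012 (M(O, l) = (70 - 8)*(-39 + 24) - 82 = 62*(-15) - 82 = -930 - 82 = -1012)
(8649 - 1*3068)/M(204, -17) = (8649 - 1*3068)/(-1012) = (8649 - 3068)*(-1/1012) = 5581*(-1/1012) = -5581/1012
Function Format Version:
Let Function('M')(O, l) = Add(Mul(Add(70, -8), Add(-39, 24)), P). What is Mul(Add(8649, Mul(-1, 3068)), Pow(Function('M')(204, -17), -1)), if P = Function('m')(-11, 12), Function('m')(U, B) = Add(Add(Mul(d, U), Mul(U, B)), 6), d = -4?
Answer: Rational(-5581, 1012) ≈ -5.5148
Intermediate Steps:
Function('m')(U, B) = Add(6, Mul(-4, U), Mul(B, U)) (Function('m')(U, B) = Add(Add(Mul(-4, U), Mul(U, B)), 6) = Add(Add(Mul(-4, U), Mul(B, U)), 6) = Add(6, Mul(-4, U), Mul(B, U)))
P = -82 (P = Add(6, Mul(-4, -11), Mul(12, -11)) = Add(6, 44, -132) = -82)
Function('M')(O, l) = -1012 (Function('M')(O, l) = Add(Mul(Add(70, -8), Add(-39, 24)), -82) = Add(Mul(62, -15), -82) = Add(-930, -82) = -1012)
Mul(Add(8649, Mul(-1, 3068)), Pow(Function('M')(204, -17), -1)) = Mul(Add(8649, Mul(-1, 3068)), Pow(-1012, -1)) = Mul(Add(8649, -3068), Rational(-1, 1012)) = Mul(5581, Rational(-1, 1012)) = Rational(-5581, 1012)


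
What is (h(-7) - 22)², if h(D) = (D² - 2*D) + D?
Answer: 1156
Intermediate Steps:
h(D) = D² - D
(h(-7) - 22)² = (-7*(-1 - 7) - 22)² = (-7*(-8) - 22)² = (56 - 22)² = 34² = 1156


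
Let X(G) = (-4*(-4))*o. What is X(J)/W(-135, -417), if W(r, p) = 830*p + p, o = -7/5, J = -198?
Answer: 112/1732635 ≈ 6.4641e-5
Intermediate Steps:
o = -7/5 (o = -7*⅕ = -7/5 ≈ -1.4000)
W(r, p) = 831*p
X(G) = -112/5 (X(G) = -4*(-4)*(-7/5) = 16*(-7/5) = -112/5)
X(J)/W(-135, -417) = -112/(5*(831*(-417))) = -112/5/(-346527) = -112/5*(-1/346527) = 112/1732635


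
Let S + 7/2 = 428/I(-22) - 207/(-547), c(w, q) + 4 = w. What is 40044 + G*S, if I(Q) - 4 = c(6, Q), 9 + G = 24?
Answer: 44927491/1094 ≈ 41067.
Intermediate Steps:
G = 15 (G = -9 + 24 = 15)
c(w, q) = -4 + w
I(Q) = 6 (I(Q) = 4 + (-4 + 6) = 4 + 2 = 6)
S = 223871/3282 (S = -7/2 + (428/6 - 207/(-547)) = -7/2 + (428*(⅙) - 207*(-1/547)) = -7/2 + (214/3 + 207/547) = -7/2 + 117679/1641 = 223871/3282 ≈ 68.212)
40044 + G*S = 40044 + 15*(223871/3282) = 40044 + 1119355/1094 = 44927491/1094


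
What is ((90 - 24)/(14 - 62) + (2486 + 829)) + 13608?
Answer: 135373/8 ≈ 16922.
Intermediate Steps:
((90 - 24)/(14 - 62) + (2486 + 829)) + 13608 = (66/(-48) + 3315) + 13608 = (66*(-1/48) + 3315) + 13608 = (-11/8 + 3315) + 13608 = 26509/8 + 13608 = 135373/8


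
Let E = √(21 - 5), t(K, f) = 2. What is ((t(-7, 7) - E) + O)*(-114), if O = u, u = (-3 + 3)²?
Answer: 228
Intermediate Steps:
u = 0 (u = 0² = 0)
O = 0
E = 4 (E = √16 = 4)
((t(-7, 7) - E) + O)*(-114) = ((2 - 1*4) + 0)*(-114) = ((2 - 4) + 0)*(-114) = (-2 + 0)*(-114) = -2*(-114) = 228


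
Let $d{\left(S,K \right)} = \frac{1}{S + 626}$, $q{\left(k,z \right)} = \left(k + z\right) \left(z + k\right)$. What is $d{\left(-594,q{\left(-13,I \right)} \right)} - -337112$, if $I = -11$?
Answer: $\frac{10787585}{32} \approx 3.3711 \cdot 10^{5}$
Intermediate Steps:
$q{\left(k,z \right)} = \left(k + z\right)^{2}$ ($q{\left(k,z \right)} = \left(k + z\right) \left(k + z\right) = \left(k + z\right)^{2}$)
$d{\left(S,K \right)} = \frac{1}{626 + S}$
$d{\left(-594,q{\left(-13,I \right)} \right)} - -337112 = \frac{1}{626 - 594} - -337112 = \frac{1}{32} + 337112 = \frac{10787585}{32}$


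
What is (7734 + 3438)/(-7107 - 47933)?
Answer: -2793/13760 ≈ -0.20298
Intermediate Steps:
(7734 + 3438)/(-7107 - 47933) = 11172/(-55040) = 11172*(-1/55040) = -2793/13760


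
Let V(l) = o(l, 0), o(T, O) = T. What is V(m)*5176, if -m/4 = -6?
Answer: 124224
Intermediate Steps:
m = 24 (m = -4*(-6) = 24)
V(l) = l
V(m)*5176 = 24*5176 = 124224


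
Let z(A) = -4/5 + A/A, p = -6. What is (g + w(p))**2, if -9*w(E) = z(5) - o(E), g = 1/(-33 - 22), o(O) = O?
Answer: 4900/9801 ≈ 0.49995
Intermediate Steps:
g = -1/55 (g = 1/(-55) = -1/55 ≈ -0.018182)
z(A) = 1/5 (z(A) = -4*1/5 + 1 = -4/5 + 1 = 1/5)
w(E) = -1/45 + E/9 (w(E) = -(1/5 - E)/9 = -1/45 + E/9)
(g + w(p))**2 = (-1/55 + (-1/45 + (1/9)*(-6)))**2 = (-1/55 + (-1/45 - 2/3))**2 = (-1/55 - 31/45)**2 = (-70/99)**2 = 4900/9801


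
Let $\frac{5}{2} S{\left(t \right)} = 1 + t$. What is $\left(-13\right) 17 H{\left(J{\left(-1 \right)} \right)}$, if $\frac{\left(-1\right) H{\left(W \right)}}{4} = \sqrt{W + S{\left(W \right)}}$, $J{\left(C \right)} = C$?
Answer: $884 i \approx 884.0 i$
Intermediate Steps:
$S{\left(t \right)} = \frac{2}{5} + \frac{2 t}{5}$ ($S{\left(t \right)} = \frac{2 \left(1 + t\right)}{5} = \frac{2}{5} + \frac{2 t}{5}$)
$H{\left(W \right)} = - 4 \sqrt{\frac{2}{5} + \frac{7 W}{5}}$ ($H{\left(W \right)} = - 4 \sqrt{W + \left(\frac{2}{5} + \frac{2 W}{5}\right)} = - 4 \sqrt{\frac{2}{5} + \frac{7 W}{5}}$)
$\left(-13\right) 17 H{\left(J{\left(-1 \right)} \right)} = \left(-13\right) 17 \left(- \frac{4 \sqrt{10 + 35 \left(-1\right)}}{5}\right) = - 221 \left(- \frac{4 \sqrt{10 - 35}}{5}\right) = - 221 \left(- \frac{4 \sqrt{-25}}{5}\right) = - 221 \left(- \frac{4 \cdot 5 i}{5}\right) = - 221 \left(- 4 i\right) = 884 i$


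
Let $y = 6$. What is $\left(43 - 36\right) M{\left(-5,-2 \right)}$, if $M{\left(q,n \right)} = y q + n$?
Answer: $-224$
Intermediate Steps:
$M{\left(q,n \right)} = n + 6 q$ ($M{\left(q,n \right)} = 6 q + n = n + 6 q$)
$\left(43 - 36\right) M{\left(-5,-2 \right)} = \left(43 - 36\right) \left(-2 + 6 \left(-5\right)\right) = 7 \left(-2 - 30\right) = 7 \left(-32\right) = -224$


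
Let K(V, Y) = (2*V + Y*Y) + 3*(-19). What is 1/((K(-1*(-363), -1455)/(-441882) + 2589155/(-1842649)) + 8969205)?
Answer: 135705570903/1217170244026421929 ≈ 1.1149e-7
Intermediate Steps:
K(V, Y) = -57 + Y² + 2*V (K(V, Y) = (2*V + Y²) - 57 = (Y² + 2*V) - 57 = -57 + Y² + 2*V)
1/((K(-1*(-363), -1455)/(-441882) + 2589155/(-1842649)) + 8969205) = 1/(((-57 + (-1455)² + 2*(-1*(-363)))/(-441882) + 2589155/(-1842649)) + 8969205) = 1/(((-57 + 2117025 + 2*363)*(-1/441882) + 2589155*(-1/1842649)) + 8969205) = 1/(((-57 + 2117025 + 726)*(-1/441882) - 2589155/1842649) + 8969205) = 1/((2117694*(-1/441882) - 2589155/1842649) + 8969205) = 1/((-352949/73647 - 2589155/1842649) + 8969205) = 1/(-841044620186/135705570903 + 8969205) = 1/(1217170244026421929/135705570903) = 135705570903/1217170244026421929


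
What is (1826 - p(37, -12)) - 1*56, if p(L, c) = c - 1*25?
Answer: 1807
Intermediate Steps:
p(L, c) = -25 + c (p(L, c) = c - 25 = -25 + c)
(1826 - p(37, -12)) - 1*56 = (1826 - (-25 - 12)) - 1*56 = (1826 - 1*(-37)) - 56 = (1826 + 37) - 56 = 1863 - 56 = 1807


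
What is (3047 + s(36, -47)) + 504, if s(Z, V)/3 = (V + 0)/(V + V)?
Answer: 7105/2 ≈ 3552.5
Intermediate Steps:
s(Z, V) = 3/2 (s(Z, V) = 3*((V + 0)/(V + V)) = 3*(V/((2*V))) = 3*(V*(1/(2*V))) = 3*(½) = 3/2)
(3047 + s(36, -47)) + 504 = (3047 + 3/2) + 504 = 6097/2 + 504 = 7105/2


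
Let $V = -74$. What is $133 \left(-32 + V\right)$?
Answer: $-14098$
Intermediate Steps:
$133 \left(-32 + V\right) = 133 \left(-32 - 74\right) = 133 \left(-106\right) = -14098$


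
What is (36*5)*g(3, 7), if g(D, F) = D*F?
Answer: 3780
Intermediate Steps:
(36*5)*g(3, 7) = (36*5)*(3*7) = 180*21 = 3780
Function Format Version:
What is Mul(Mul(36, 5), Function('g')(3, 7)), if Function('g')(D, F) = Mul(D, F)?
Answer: 3780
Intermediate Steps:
Mul(Mul(36, 5), Function('g')(3, 7)) = Mul(Mul(36, 5), Mul(3, 7)) = Mul(180, 21) = 3780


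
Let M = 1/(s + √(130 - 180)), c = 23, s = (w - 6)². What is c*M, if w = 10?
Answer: 184/153 - 115*I*√2/306 ≈ 1.2026 - 0.53149*I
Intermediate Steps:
s = 16 (s = (10 - 6)² = 4² = 16)
M = 1/(16 + 5*I*√2) (M = 1/(16 + √(130 - 180)) = 1/(16 + √(-50)) = 1/(16 + 5*I*√2) ≈ 0.052288 - 0.023108*I)
c*M = 23*(8/153 - 5*I*√2/306) = 184/153 - 115*I*√2/306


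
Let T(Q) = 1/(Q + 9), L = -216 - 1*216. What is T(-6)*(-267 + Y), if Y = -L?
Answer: 55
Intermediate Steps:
L = -432 (L = -216 - 216 = -432)
Y = 432 (Y = -1*(-432) = 432)
T(Q) = 1/(9 + Q)
T(-6)*(-267 + Y) = (-267 + 432)/(9 - 6) = 165/3 = (1/3)*165 = 55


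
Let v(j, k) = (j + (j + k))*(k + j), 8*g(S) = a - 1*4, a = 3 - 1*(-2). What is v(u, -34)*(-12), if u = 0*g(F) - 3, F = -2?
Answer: -17760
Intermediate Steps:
a = 5 (a = 3 + 2 = 5)
g(S) = 1/8 (g(S) = (5 - 1*4)/8 = (5 - 4)/8 = (1/8)*1 = 1/8)
u = -3 (u = 0*(1/8) - 3 = 0 - 3 = -3)
v(j, k) = (j + k)*(k + 2*j) (v(j, k) = (k + 2*j)*(j + k) = (j + k)*(k + 2*j))
v(u, -34)*(-12) = ((-34)**2 + 2*(-3)**2 + 3*(-3)*(-34))*(-12) = (1156 + 2*9 + 306)*(-12) = (1156 + 18 + 306)*(-12) = 1480*(-12) = -17760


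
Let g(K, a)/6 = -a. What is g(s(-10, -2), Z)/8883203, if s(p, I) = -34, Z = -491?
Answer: 2946/8883203 ≈ 0.00033164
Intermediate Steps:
g(K, a) = -6*a (g(K, a) = 6*(-a) = -6*a)
g(s(-10, -2), Z)/8883203 = -6*(-491)/8883203 = 2946*(1/8883203) = 2946/8883203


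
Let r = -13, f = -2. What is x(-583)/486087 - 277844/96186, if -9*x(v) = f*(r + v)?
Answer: -202603643594/70132146273 ≈ -2.8889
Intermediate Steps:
x(v) = -26/9 + 2*v/9 (x(v) = -(-2)*(-13 + v)/9 = -(26 - 2*v)/9 = -26/9 + 2*v/9)
x(-583)/486087 - 277844/96186 = (-26/9 + (2/9)*(-583))/486087 - 277844/96186 = (-26/9 - 1166/9)*(1/486087) - 277844*1/96186 = -1192/9*1/486087 - 138922/48093 = -1192/4374783 - 138922/48093 = -202603643594/70132146273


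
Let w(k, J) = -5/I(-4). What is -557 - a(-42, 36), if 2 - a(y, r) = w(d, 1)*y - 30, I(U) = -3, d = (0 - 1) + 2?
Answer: -659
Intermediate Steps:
d = 1 (d = -1 + 2 = 1)
w(k, J) = 5/3 (w(k, J) = -5/(-3) = -5*(-1/3) = 5/3)
a(y, r) = 32 - 5*y/3 (a(y, r) = 2 - (5*y/3 - 30) = 2 - (-30 + 5*y/3) = 2 + (30 - 5*y/3) = 32 - 5*y/3)
-557 - a(-42, 36) = -557 - (32 - 5/3*(-42)) = -557 - (32 + 70) = -557 - 1*102 = -557 - 102 = -659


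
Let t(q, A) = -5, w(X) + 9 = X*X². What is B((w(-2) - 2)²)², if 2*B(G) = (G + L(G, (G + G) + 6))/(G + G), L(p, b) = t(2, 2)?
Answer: 7921/130321 ≈ 0.060781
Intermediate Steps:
w(X) = -9 + X³ (w(X) = -9 + X*X² = -9 + X³)
L(p, b) = -5
B(G) = (-5 + G)/(4*G) (B(G) = ((G - 5)/(G + G))/2 = ((-5 + G)/((2*G)))/2 = ((-5 + G)*(1/(2*G)))/2 = ((-5 + G)/(2*G))/2 = (-5 + G)/(4*G))
B((w(-2) - 2)²)² = ((-5 + ((-9 + (-2)³) - 2)²)/(4*(((-9 + (-2)³) - 2)²)))² = ((-5 + ((-9 - 8) - 2)²)/(4*(((-9 - 8) - 2)²)))² = ((-5 + (-17 - 2)²)/(4*((-17 - 2)²)))² = ((-5 + (-19)²)/(4*((-19)²)))² = ((¼)*(-5 + 361)/361)² = ((¼)*(1/361)*356)² = (89/361)² = 7921/130321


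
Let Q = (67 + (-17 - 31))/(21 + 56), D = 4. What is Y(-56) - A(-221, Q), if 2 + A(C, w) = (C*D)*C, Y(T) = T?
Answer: -195418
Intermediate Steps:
Q = 19/77 (Q = (67 - 48)/77 = 19*(1/77) = 19/77 ≈ 0.24675)
A(C, w) = -2 + 4*C² (A(C, w) = -2 + (C*4)*C = -2 + (4*C)*C = -2 + 4*C²)
Y(-56) - A(-221, Q) = -56 - (-2 + 4*(-221)²) = -56 - (-2 + 4*48841) = -56 - (-2 + 195364) = -56 - 1*195362 = -56 - 195362 = -195418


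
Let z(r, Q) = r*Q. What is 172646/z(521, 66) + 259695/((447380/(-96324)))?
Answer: -21502094454200/384590217 ≈ -55909.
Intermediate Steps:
z(r, Q) = Q*r
172646/z(521, 66) + 259695/((447380/(-96324))) = 172646/((66*521)) + 259695/((447380/(-96324))) = 172646/34386 + 259695/((447380*(-1/96324))) = 172646*(1/34386) + 259695/(-111845/24081) = 86323/17193 + 259695*(-24081/111845) = 86323/17193 - 1250743059/22369 = -21502094454200/384590217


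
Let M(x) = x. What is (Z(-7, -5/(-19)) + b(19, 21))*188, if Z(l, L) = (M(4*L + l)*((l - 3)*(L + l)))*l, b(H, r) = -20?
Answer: 188988880/361 ≈ 5.2352e+5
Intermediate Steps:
Z(l, L) = l*(-3 + l)*(L + l)*(l + 4*L) (Z(l, L) = ((4*L + l)*((l - 3)*(L + l)))*l = ((l + 4*L)*((-3 + l)*(L + l)))*l = ((-3 + l)*(L + l)*(l + 4*L))*l = l*(-3 + l)*(L + l)*(l + 4*L))
(Z(-7, -5/(-19)) + b(19, 21))*188 = (-7*(-7 + 4*(-5/(-19)))*((-7)² - (-15)/(-19) - 3*(-7) - 5/(-19)*(-7)) - 20)*188 = (-7*(-7 + 4*(-5*(-1/19)))*(49 - (-15)*(-1)/19 + 21 - 5*(-1/19)*(-7)) - 20)*188 = (-7*(-7 + 4*(5/19))*(49 - 3*5/19 + 21 + (5/19)*(-7)) - 20)*188 = (-7*(-7 + 20/19)*(49 - 15/19 + 21 - 35/19) - 20)*188 = (-7*(-113/19)*1280/19 - 20)*188 = (1012480/361 - 20)*188 = (1005260/361)*188 = 188988880/361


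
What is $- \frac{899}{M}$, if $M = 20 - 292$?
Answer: $\frac{899}{272} \approx 3.3051$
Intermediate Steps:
$M = -272$
$- \frac{899}{M} = - \frac{899}{-272} = \left(-899\right) \left(- \frac{1}{272}\right) = \frac{899}{272}$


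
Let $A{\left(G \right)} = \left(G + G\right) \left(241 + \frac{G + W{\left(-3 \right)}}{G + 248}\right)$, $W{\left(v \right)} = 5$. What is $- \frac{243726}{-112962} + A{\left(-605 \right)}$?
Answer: $- \frac{657878135031}{2240413} \approx -2.9364 \cdot 10^{5}$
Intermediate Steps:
$A{\left(G \right)} = 2 G \left(241 + \frac{5 + G}{248 + G}\right)$ ($A{\left(G \right)} = \left(G + G\right) \left(241 + \frac{G + 5}{G + 248}\right) = 2 G \left(241 + \frac{5 + G}{248 + G}\right)$)
$- \frac{243726}{-112962} + A{\left(-605 \right)} = - \frac{243726}{-112962} + 2 \left(-605\right) \frac{1}{248 - 605} \left(59773 + 242 \left(-605\right)\right) = \left(-243726\right) \left(- \frac{1}{112962}\right) + 2 \left(-605\right) \frac{1}{-357} \left(59773 - 146410\right) = \frac{40621}{18827} + 2 \left(-605\right) \left(- \frac{1}{357}\right) \left(-86637\right) = \frac{40621}{18827} - \frac{34943590}{119} = - \frac{657878135031}{2240413}$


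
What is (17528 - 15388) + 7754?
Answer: 9894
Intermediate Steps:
(17528 - 15388) + 7754 = 2140 + 7754 = 9894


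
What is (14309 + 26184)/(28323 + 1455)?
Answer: 40493/29778 ≈ 1.3598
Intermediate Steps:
(14309 + 26184)/(28323 + 1455) = 40493/29778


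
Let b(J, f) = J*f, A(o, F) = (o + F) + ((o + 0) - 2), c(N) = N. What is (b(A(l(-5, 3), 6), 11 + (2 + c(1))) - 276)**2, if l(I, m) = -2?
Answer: 76176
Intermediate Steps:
A(o, F) = -2 + F + 2*o (A(o, F) = (F + o) + (o - 2) = (F + o) + (-2 + o) = -2 + F + 2*o)
(b(A(l(-5, 3), 6), 11 + (2 + c(1))) - 276)**2 = ((-2 + 6 + 2*(-2))*(11 + (2 + 1)) - 276)**2 = ((-2 + 6 - 4)*(11 + 3) - 276)**2 = (0*14 - 276)**2 = (0 - 276)**2 = (-276)**2 = 76176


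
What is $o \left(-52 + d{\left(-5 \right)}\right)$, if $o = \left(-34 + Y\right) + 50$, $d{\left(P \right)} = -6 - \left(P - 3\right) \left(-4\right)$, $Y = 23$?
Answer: $-3510$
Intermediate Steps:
$d{\left(P \right)} = -18 + 4 P$ ($d{\left(P \right)} = -6 - \left(-3 + P\right) \left(-4\right) = -6 - \left(12 - 4 P\right) = -6 + \left(-12 + 4 P\right) = -18 + 4 P$)
$o = 39$ ($o = \left(-34 + 23\right) + 50 = -11 + 50 = 39$)
$o \left(-52 + d{\left(-5 \right)}\right) = 39 \left(-52 + \left(-18 + 4 \left(-5\right)\right)\right) = 39 \left(-52 - 38\right) = 39 \left(-90\right) = -3510$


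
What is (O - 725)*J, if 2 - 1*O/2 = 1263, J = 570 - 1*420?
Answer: -487050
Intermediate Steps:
J = 150 (J = 570 - 420 = 150)
O = -2522 (O = 4 - 2*1263 = 4 - 2526 = -2522)
(O - 725)*J = (-2522 - 725)*150 = -3247*150 = -487050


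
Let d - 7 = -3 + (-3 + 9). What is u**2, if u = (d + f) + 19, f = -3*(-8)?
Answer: 2809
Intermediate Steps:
f = 24
d = 10 (d = 7 + (-3 + (-3 + 9)) = 7 + (-3 + 6) = 7 + 3 = 10)
u = 53 (u = (10 + 24) + 19 = 34 + 19 = 53)
u**2 = 53**2 = 2809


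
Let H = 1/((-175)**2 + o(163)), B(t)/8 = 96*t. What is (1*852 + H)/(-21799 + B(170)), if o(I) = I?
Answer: 26231377/3348533668 ≈ 0.0078337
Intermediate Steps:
B(t) = 768*t (B(t) = 8*(96*t) = 768*t)
H = 1/30788 (H = 1/((-175)**2 + 163) = 1/(30625 + 163) = 1/30788 ≈ 3.2480e-5)
(1*852 + H)/(-21799 + B(170)) = (1*852 + 1/30788)/(-21799 + 768*170) = (852 + 1/30788)/(-21799 + 130560) = (26231377/30788)/108761 = (26231377/30788)*(1/108761) = 26231377/3348533668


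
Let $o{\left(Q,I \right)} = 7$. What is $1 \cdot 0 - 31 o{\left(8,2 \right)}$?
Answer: $-217$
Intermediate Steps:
$1 \cdot 0 - 31 o{\left(8,2 \right)} = 1 \cdot 0 - 217 = 0 - 217 = -217$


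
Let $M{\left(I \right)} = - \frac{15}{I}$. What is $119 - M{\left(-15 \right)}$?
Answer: $118$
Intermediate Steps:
$119 - M{\left(-15 \right)} = 119 - - \frac{15}{-15} = 119 - \left(-15\right) \left(- \frac{1}{15}\right) = 119 - 1 = 118$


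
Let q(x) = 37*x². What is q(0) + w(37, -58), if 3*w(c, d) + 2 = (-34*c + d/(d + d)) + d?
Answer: -2635/6 ≈ -439.17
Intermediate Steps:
w(c, d) = -½ - 34*c/3 + d/3 (w(c, d) = -⅔ + ((-34*c + d/(d + d)) + d)/3 = -⅔ + ((-34*c + d/((2*d))) + d)/3 = -⅔ + ((-34*c + (1/(2*d))*d) + d)/3 = -⅔ + ((-34*c + ½) + d)/3 = -⅔ + ((½ - 34*c) + d)/3 = -⅔ + (½ + d - 34*c)/3 = -⅔ + (⅙ - 34*c/3 + d/3) = -½ - 34*c/3 + d/3)
q(0) + w(37, -58) = 37*0² + (-½ - 34/3*37 + (⅓)*(-58)) = 37*0 + (-½ - 1258/3 - 58/3) = 0 - 2635/6 = -2635/6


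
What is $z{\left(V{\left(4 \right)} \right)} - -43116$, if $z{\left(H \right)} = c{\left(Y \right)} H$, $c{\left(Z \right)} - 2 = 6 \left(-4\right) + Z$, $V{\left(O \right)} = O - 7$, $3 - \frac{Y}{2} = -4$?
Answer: $43140$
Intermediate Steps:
$Y = 14$ ($Y = 6 - -8 = 6 + 8 = 14$)
$V{\left(O \right)} = -7 + O$
$c{\left(Z \right)} = -22 + Z$ ($c{\left(Z \right)} = 2 + \left(6 \left(-4\right) + Z\right) = 2 + \left(-24 + Z\right) = -22 + Z$)
$z{\left(H \right)} = - 8 H$ ($z{\left(H \right)} = \left(-22 + 14\right) H = - 8 H$)
$z{\left(V{\left(4 \right)} \right)} - -43116 = - 8 \left(-7 + 4\right) - -43116 = \left(-8\right) \left(-3\right) + 43116 = 24 + 43116 = 43140$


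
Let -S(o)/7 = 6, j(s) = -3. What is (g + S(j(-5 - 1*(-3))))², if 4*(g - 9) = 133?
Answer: 1/16 ≈ 0.062500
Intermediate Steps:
g = 169/4 (g = 9 + (¼)*133 = 9 + 133/4 = 169/4 ≈ 42.250)
S(o) = -42 (S(o) = -7*6 = -42)
(g + S(j(-5 - 1*(-3))))² = (169/4 - 42)² = (¼)² = 1/16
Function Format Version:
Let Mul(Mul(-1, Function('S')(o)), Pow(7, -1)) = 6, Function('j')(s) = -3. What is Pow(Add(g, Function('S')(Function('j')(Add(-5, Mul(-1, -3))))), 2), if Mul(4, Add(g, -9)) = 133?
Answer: Rational(1, 16) ≈ 0.062500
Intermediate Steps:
g = Rational(169, 4) (g = Add(9, Mul(Rational(1, 4), 133)) = Add(9, Rational(133, 4)) = Rational(169, 4) ≈ 42.250)
Function('S')(o) = -42 (Function('S')(o) = Mul(-7, 6) = -42)
Pow(Add(g, Function('S')(Function('j')(Add(-5, Mul(-1, -3))))), 2) = Pow(Add(Rational(169, 4), -42), 2) = Pow(Rational(1, 4), 2) = Rational(1, 16)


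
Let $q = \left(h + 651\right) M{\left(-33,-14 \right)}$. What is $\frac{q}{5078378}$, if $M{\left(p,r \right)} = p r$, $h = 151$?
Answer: $\frac{185262}{2539189} \approx 0.072961$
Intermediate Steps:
$q = 370524$ ($q = \left(151 + 651\right) \left(\left(-33\right) \left(-14\right)\right) = 802 \cdot 462 = 370524$)
$\frac{q}{5078378} = \frac{370524}{5078378} = 370524 \cdot \frac{1}{5078378} = \frac{185262}{2539189}$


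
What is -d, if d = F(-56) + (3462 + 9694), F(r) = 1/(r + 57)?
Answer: -13157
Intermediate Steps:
F(r) = 1/(57 + r)
d = 13157 (d = 1/(57 - 56) + (3462 + 9694) = 1/1 + 13156 = 1 + 13156 = 13157)
-d = -1*13157 = -13157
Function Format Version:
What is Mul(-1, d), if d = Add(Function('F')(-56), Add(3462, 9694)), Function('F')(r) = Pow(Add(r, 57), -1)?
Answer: -13157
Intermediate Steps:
Function('F')(r) = Pow(Add(57, r), -1)
d = 13157 (d = Add(Pow(Add(57, -56), -1), Add(3462, 9694)) = Add(Pow(1, -1), 13156) = Add(1, 13156) = 13157)
Mul(-1, d) = Mul(-1, 13157) = -13157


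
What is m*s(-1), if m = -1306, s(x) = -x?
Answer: -1306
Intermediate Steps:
m*s(-1) = -(-1306)*(-1) = -1306*1 = -1306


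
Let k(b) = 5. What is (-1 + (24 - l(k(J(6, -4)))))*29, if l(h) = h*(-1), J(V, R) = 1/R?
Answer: 812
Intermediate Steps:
l(h) = -h
(-1 + (24 - l(k(J(6, -4)))))*29 = (-1 + (24 - (-1)*5))*29 = (-1 + (24 - 1*(-5)))*29 = (-1 + (24 + 5))*29 = (-1 + 29)*29 = 28*29 = 812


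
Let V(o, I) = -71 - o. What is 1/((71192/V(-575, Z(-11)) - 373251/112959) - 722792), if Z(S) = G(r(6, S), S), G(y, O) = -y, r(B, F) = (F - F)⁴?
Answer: -112959/81630278872 ≈ -1.3838e-6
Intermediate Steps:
r(B, F) = 0 (r(B, F) = 0⁴ = 0)
Z(S) = 0 (Z(S) = -1*0 = 0)
1/((71192/V(-575, Z(-11)) - 373251/112959) - 722792) = 1/((71192/(-71 - 1*(-575)) - 373251/112959) - 722792) = 1/((71192/(-71 + 575) - 373251*1/112959) - 722792) = 1/((71192/504 - 124417/37653) - 722792) = 1/((71192*(1/504) - 124417/37653) - 722792) = 1/((8899/63 - 124417/37653) - 722792) = 1/(15582656/112959 - 722792) = 1/(-81630278872/112959) = -112959/81630278872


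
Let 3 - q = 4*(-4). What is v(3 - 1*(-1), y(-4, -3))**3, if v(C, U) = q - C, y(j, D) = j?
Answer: 3375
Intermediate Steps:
q = 19 (q = 3 - 4*(-4) = 3 - 1*(-16) = 3 + 16 = 19)
v(C, U) = 19 - C
v(3 - 1*(-1), y(-4, -3))**3 = (19 - (3 - 1*(-1)))**3 = (19 - (3 + 1))**3 = (19 - 1*4)**3 = (19 - 4)**3 = 15**3 = 3375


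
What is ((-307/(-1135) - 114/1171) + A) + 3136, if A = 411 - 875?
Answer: 3551545227/1329085 ≈ 2672.2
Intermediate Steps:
A = -464
((-307/(-1135) - 114/1171) + A) + 3136 = ((-307/(-1135) - 114/1171) - 464) + 3136 = ((-307*(-1/1135) - 114*1/1171) - 464) + 3136 = ((307/1135 - 114/1171) - 464) + 3136 = (230107/1329085 - 464) + 3136 = -616465333/1329085 + 3136 = 3551545227/1329085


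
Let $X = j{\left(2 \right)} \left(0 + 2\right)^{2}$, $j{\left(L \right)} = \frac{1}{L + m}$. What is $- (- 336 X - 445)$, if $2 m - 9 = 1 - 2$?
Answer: $669$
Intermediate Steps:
$m = 4$ ($m = \frac{9}{2} + \frac{1 - 2}{2} = \frac{9}{2} + \frac{1}{2} \left(-1\right) = \frac{9}{2} - \frac{1}{2} = 4$)
$j{\left(L \right)} = \frac{1}{4 + L}$ ($j{\left(L \right)} = \frac{1}{L + 4} = \frac{1}{4 + L}$)
$X = \frac{2}{3}$ ($X = \frac{\left(0 + 2\right)^{2}}{4 + 2} = \frac{2^{2}}{6} = \frac{1}{6} \cdot 4 = \frac{2}{3} \approx 0.66667$)
$- (- 336 X - 445) = - (\left(-336\right) \frac{2}{3} - 445) = - (-224 - 445) = \left(-1\right) \left(-669\right) = 669$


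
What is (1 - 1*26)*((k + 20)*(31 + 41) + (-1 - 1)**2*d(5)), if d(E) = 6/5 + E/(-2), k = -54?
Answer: 61330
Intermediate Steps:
d(E) = 6/5 - E/2 (d(E) = 6*(1/5) + E*(-1/2) = 6/5 - E/2)
(1 - 1*26)*((k + 20)*(31 + 41) + (-1 - 1)**2*d(5)) = (1 - 1*26)*((-54 + 20)*(31 + 41) + (-1 - 1)**2*(6/5 - 1/2*5)) = (1 - 26)*(-34*72 + (-2)**2*(6/5 - 5/2)) = -25*(-2448 + 4*(-13/10)) = -25*(-2448 - 26/5) = -25*(-12266/5) = 61330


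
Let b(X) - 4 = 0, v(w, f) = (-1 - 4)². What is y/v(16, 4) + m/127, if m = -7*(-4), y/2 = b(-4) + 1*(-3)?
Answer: 954/3175 ≈ 0.30047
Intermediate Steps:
v(w, f) = 25 (v(w, f) = (-5)² = 25)
b(X) = 4 (b(X) = 4 + 0 = 4)
y = 2 (y = 2*(4 + 1*(-3)) = 2*(4 - 3) = 2*1 = 2)
m = 28
y/v(16, 4) + m/127 = 2/25 + 28/127 = 954/3175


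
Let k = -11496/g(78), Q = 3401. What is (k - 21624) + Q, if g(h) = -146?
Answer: -1324531/73 ≈ -18144.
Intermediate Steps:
k = 5748/73 (k = -11496/(-146) = -11496*(-1/146) = 5748/73 ≈ 78.740)
(k - 21624) + Q = (5748/73 - 21624) + 3401 = -1572804/73 + 3401 = -1324531/73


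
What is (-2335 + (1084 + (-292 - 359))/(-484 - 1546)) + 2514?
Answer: 362937/2030 ≈ 178.79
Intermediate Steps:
(-2335 + (1084 + (-292 - 359))/(-484 - 1546)) + 2514 = (-2335 + (1084 - 651)/(-2030)) + 2514 = (-2335 + 433*(-1/2030)) + 2514 = (-2335 - 433/2030) + 2514 = -4740483/2030 + 2514 = 362937/2030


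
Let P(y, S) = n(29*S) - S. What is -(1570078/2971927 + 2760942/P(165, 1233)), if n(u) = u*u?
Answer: -47991597548021/90471247193796 ≈ -0.53046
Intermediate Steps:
n(u) = u²
P(y, S) = -S + 841*S² (P(y, S) = (29*S)² - S = 841*S² - S = -S + 841*S²)
-(1570078/2971927 + 2760942/P(165, 1233)) = -(1570078/2971927 + 2760942/((1233*(-1 + 841*1233)))) = -(1570078*(1/2971927) + 2760942/((1233*(-1 + 1036953)))) = -(1570078/2971927 + 2760942/((1233*1036952))) = -(1570078/2971927 + 2760942/1278561816) = -(1570078/2971927 + 2760942*(1/1278561816)) = -(1570078/2971927 + 460157/213093636) = -1*47991597548021/90471247193796 = -47991597548021/90471247193796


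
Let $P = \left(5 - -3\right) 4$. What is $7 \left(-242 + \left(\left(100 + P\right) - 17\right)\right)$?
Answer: $-889$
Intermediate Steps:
$P = 32$ ($P = \left(5 + 3\right) 4 = 8 \cdot 4 = 32$)
$7 \left(-242 + \left(\left(100 + P\right) - 17\right)\right) = 7 \left(-242 + \left(\left(100 + 32\right) - 17\right)\right) = 7 \left(-242 + \left(132 - 17\right)\right) = 7 \left(-242 + 115\right) = 7 \left(-127\right) = -889$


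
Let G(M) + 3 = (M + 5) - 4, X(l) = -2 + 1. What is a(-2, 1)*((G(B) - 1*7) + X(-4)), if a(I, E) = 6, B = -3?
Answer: -78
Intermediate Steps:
X(l) = -1
G(M) = -2 + M (G(M) = -3 + ((M + 5) - 4) = -3 + ((5 + M) - 4) = -3 + (1 + M) = -2 + M)
a(-2, 1)*((G(B) - 1*7) + X(-4)) = 6*(((-2 - 3) - 1*7) - 1) = 6*((-5 - 7) - 1) = 6*(-12 - 1) = 6*(-13) = -78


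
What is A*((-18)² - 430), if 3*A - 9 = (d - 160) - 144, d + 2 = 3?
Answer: 10388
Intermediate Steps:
d = 1 (d = -2 + 3 = 1)
A = -98 (A = 3 + ((1 - 160) - 144)/3 = 3 + (-159 - 144)/3 = 3 + (⅓)*(-303) = 3 - 101 = -98)
A*((-18)² - 430) = -98*((-18)² - 430) = -98*(324 - 430) = -98*(-106) = 10388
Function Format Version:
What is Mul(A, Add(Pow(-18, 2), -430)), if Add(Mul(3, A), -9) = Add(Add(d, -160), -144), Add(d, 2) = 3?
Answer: 10388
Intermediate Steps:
d = 1 (d = Add(-2, 3) = 1)
A = -98 (A = Add(3, Mul(Rational(1, 3), Add(Add(1, -160), -144))) = Add(3, Mul(Rational(1, 3), Add(-159, -144))) = Add(3, Mul(Rational(1, 3), -303)) = Add(3, -101) = -98)
Mul(A, Add(Pow(-18, 2), -430)) = Mul(-98, Add(Pow(-18, 2), -430)) = Mul(-98, Add(324, -430)) = Mul(-98, -106) = 10388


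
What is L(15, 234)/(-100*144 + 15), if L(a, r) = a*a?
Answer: -15/959 ≈ -0.015641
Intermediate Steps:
L(a, r) = a²
L(15, 234)/(-100*144 + 15) = 15²/(-100*144 + 15) = 225/(-14400 + 15) = 225/(-14385) = 225*(-1/14385) = -15/959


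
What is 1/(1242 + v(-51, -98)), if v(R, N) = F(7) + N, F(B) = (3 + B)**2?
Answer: 1/1244 ≈ 0.00080386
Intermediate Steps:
v(R, N) = 100 + N (v(R, N) = (3 + 7)**2 + N = 10**2 + N = 100 + N)
1/(1242 + v(-51, -98)) = 1/(1242 + (100 - 98)) = 1/(1242 + 2) = 1/1244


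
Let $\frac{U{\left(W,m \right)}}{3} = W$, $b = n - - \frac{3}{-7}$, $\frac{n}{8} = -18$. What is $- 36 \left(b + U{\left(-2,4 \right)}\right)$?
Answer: $\frac{37908}{7} \approx 5415.4$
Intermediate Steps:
$n = -144$ ($n = 8 \left(-18\right) = -144$)
$b = - \frac{1011}{7}$ ($b = -144 - - \frac{3}{-7} = -144 - \left(-3\right) \left(- \frac{1}{7}\right) = -144 - \frac{3}{7} = - \frac{1011}{7} \approx -144.43$)
$U{\left(W,m \right)} = 3 W$
$- 36 \left(b + U{\left(-2,4 \right)}\right) = - 36 \left(- \frac{1011}{7} + 3 \left(-2\right)\right) = - 36 \left(- \frac{1011}{7} - 6\right) = \left(-36\right) \left(- \frac{1053}{7}\right) = \frac{37908}{7}$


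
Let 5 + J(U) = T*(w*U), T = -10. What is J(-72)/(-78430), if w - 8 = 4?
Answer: -157/1426 ≈ -0.11010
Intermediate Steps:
w = 12 (w = 8 + 4 = 12)
J(U) = -5 - 120*U
J(-72)/(-78430) = (-5 - 120*(-72))/(-78430) = (-5 + 8640)*(-1/78430) = 8635*(-1/78430) = -157/1426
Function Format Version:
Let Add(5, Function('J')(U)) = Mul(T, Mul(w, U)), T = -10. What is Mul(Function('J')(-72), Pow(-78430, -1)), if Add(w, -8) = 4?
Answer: Rational(-157, 1426) ≈ -0.11010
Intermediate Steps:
w = 12 (w = Add(8, 4) = 12)
Function('J')(U) = Add(-5, Mul(-120, U)) (Function('J')(U) = Add(-5, Mul(-10, Mul(12, U))) = Add(-5, Mul(-120, U)))
Mul(Function('J')(-72), Pow(-78430, -1)) = Mul(Add(-5, Mul(-120, -72)), Pow(-78430, -1)) = Mul(Add(-5, 8640), Rational(-1, 78430)) = Mul(8635, Rational(-1, 78430)) = Rational(-157, 1426)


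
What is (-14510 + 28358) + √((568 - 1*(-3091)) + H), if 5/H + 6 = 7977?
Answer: 13848 + √232481341074/7971 ≈ 13908.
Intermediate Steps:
H = 5/7971 (H = 5/(-6 + 7977) = 5/7971 ≈ 0.00062727)
(-14510 + 28358) + √((568 - 1*(-3091)) + H) = (-14510 + 28358) + √((568 - 1*(-3091)) + 5/7971) = 13848 + √((568 + 3091) + 5/7971) = 13848 + √(3659 + 5/7971) = 13848 + √(29165894/7971) = 13848 + √232481341074/7971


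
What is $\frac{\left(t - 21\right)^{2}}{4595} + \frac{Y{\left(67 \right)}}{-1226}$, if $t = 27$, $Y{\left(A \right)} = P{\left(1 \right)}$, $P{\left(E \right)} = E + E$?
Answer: $\frac{17473}{2816735} \approx 0.0062033$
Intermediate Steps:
$P{\left(E \right)} = 2 E$
$Y{\left(A \right)} = 2$ ($Y{\left(A \right)} = 2 \cdot 1 = 2$)
$\frac{\left(t - 21\right)^{2}}{4595} + \frac{Y{\left(67 \right)}}{-1226} = \frac{\left(27 - 21\right)^{2}}{4595} + \frac{2}{-1226} = 6^{2} \cdot \frac{1}{4595} + 2 \left(- \frac{1}{1226}\right) = 36 \cdot \frac{1}{4595} - \frac{1}{613} = \frac{36}{4595} - \frac{1}{613} = \frac{17473}{2816735}$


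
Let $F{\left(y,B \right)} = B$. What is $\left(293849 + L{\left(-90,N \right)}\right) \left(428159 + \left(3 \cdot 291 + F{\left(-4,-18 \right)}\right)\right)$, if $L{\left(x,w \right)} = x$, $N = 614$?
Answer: $126026723626$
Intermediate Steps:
$\left(293849 + L{\left(-90,N \right)}\right) \left(428159 + \left(3 \cdot 291 + F{\left(-4,-18 \right)}\right)\right) = \left(293849 - 90\right) \left(428159 + \left(3 \cdot 291 - 18\right)\right) = 293759 \left(428159 + \left(873 - 18\right)\right) = 293759 \left(428159 + 855\right) = 293759 \cdot 429014 = 126026723626$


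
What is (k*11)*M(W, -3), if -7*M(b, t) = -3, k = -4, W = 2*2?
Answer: -132/7 ≈ -18.857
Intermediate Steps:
W = 4
M(b, t) = 3/7 (M(b, t) = -⅐*(-3) = 3/7)
(k*11)*M(W, -3) = -4*11*(3/7) = -44*3/7 = -132/7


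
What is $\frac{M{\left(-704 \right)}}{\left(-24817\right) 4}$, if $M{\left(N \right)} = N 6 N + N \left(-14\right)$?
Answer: $- \frac{57376}{1909} \approx -30.056$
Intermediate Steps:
$M{\left(N \right)} = - 14 N + 6 N^{2}$ ($M{\left(N \right)} = 6 N N - 14 N = 6 N^{2} - 14 N = - 14 N + 6 N^{2}$)
$\frac{M{\left(-704 \right)}}{\left(-24817\right) 4} = \frac{2 \left(-704\right) \left(-7 + 3 \left(-704\right)\right)}{\left(-24817\right) 4} = \frac{2 \left(-704\right) \left(-7 - 2112\right)}{-99268} = 2 \left(-704\right) \left(-2119\right) \left(- \frac{1}{99268}\right) = 2983552 \left(- \frac{1}{99268}\right) = - \frac{57376}{1909}$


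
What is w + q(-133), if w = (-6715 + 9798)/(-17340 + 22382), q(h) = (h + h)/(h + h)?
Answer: 8125/5042 ≈ 1.6115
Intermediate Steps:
q(h) = 1 (q(h) = (2*h)/((2*h)) = (2*h)*(1/(2*h)) = 1)
w = 3083/5042 ≈ 0.61146
w + q(-133) = 3083/5042 + 1 = 8125/5042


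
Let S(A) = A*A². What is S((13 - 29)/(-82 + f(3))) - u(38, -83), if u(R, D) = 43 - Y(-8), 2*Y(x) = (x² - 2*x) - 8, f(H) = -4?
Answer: -556037/79507 ≈ -6.9936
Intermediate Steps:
Y(x) = -4 + x²/2 - x (Y(x) = ((x² - 2*x) - 8)/2 = (-8 + x² - 2*x)/2 = -4 + x²/2 - x)
u(R, D) = 7 (u(R, D) = 43 - (-4 + (½)*(-8)² - 1*(-8)) = 43 - (-4 + (½)*64 + 8) = 43 - (-4 + 32 + 8) = 43 - 1*36 = 43 - 36 = 7)
S(A) = A³
S((13 - 29)/(-82 + f(3))) - u(38, -83) = ((13 - 29)/(-82 - 4))³ - 1*7 = (-16/(-86))³ - 7 = (-16*(-1/86))³ - 7 = (8/43)³ - 7 = 512/79507 - 7 = -556037/79507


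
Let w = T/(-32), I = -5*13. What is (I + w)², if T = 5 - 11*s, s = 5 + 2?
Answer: 63001/16 ≈ 3937.6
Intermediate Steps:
s = 7
T = -72 (T = 5 - 11*7 = 5 - 77 = -72)
I = -65
w = 9/4 (w = -72/(-32) = -72*(-1/32) = 9/4 ≈ 2.2500)
(I + w)² = (-65 + 9/4)² = (-251/4)² = 63001/16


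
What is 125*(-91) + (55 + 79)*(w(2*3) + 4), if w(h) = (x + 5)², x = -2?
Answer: -9633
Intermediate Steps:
w(h) = 9 (w(h) = (-2 + 5)² = 3² = 9)
125*(-91) + (55 + 79)*(w(2*3) + 4) = 125*(-91) + (55 + 79)*(9 + 4) = -11375 + 134*13 = -11375 + 1742 = -9633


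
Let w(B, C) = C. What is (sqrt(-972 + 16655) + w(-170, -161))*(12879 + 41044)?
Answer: -8681603 + 53923*sqrt(15683) ≈ -1.9287e+6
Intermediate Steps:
(sqrt(-972 + 16655) + w(-170, -161))*(12879 + 41044) = (sqrt(-972 + 16655) - 161)*(12879 + 41044) = (sqrt(15683) - 161)*53923 = (-161 + sqrt(15683))*53923 = -8681603 + 53923*sqrt(15683)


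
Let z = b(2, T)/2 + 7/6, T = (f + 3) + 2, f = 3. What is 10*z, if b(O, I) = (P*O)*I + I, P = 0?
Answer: 155/3 ≈ 51.667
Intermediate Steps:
T = 8 (T = (3 + 3) + 2 = 6 + 2 = 8)
b(O, I) = I (b(O, I) = (0*O)*I + I = 0*I + I = 0 + I = I)
z = 31/6 (z = 8/2 + 7/6 = 8*(½) + 7*(⅙) = 4 + 7/6 = 31/6 ≈ 5.1667)
10*z = 10*(31/6) = 155/3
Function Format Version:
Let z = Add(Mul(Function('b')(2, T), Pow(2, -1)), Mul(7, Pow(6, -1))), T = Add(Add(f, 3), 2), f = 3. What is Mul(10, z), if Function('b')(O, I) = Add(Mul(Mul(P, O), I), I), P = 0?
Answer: Rational(155, 3) ≈ 51.667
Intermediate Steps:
T = 8 (T = Add(Add(3, 3), 2) = Add(6, 2) = 8)
Function('b')(O, I) = I (Function('b')(O, I) = Add(Mul(Mul(0, O), I), I) = Add(Mul(0, I), I) = Add(0, I) = I)
z = Rational(31, 6) (z = Add(Mul(8, Pow(2, -1)), Mul(7, Pow(6, -1))) = Add(Mul(8, Rational(1, 2)), Mul(7, Rational(1, 6))) = Add(4, Rational(7, 6)) = Rational(31, 6) ≈ 5.1667)
Mul(10, z) = Mul(10, Rational(31, 6)) = Rational(155, 3)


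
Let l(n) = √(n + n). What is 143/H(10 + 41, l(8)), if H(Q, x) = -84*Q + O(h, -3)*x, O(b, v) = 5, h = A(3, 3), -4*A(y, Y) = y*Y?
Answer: -11/328 ≈ -0.033537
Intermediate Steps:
A(y, Y) = -Y*y/4 (A(y, Y) = -y*Y/4 = -Y*y/4)
h = -9/4 (h = -¼*3*3 = -9/4 ≈ -2.2500)
l(n) = √2*√n (l(n) = √(2*n) = √2*√n)
H(Q, x) = -84*Q + 5*x
143/H(10 + 41, l(8)) = 143/(-84*(10 + 41) + 5*(√2*√8)) = 143/(-84*51 + 5*(√2*(2*√2))) = 143/(-4284 + 5*4) = 143/(-4284 + 20) = 143/(-4264) = 143*(-1/4264) = -11/328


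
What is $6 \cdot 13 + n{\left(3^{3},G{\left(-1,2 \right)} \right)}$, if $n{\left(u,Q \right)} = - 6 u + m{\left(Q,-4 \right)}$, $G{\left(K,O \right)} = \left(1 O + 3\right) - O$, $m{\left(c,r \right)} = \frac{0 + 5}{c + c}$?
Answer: $- \frac{499}{6} \approx -83.167$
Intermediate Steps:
$m{\left(c,r \right)} = \frac{5}{2 c}$
$G{\left(K,O \right)} = 3$ ($G{\left(K,O \right)} = \left(O + 3\right) - O = \left(3 + O\right) - O = 3$)
$n{\left(u,Q \right)} = - 6 u + \frac{5}{2 Q}$
$6 \cdot 13 + n{\left(3^{3},G{\left(-1,2 \right)} \right)} = 6 \cdot 13 + \left(- 6 \cdot 3^{3} + \frac{5}{2 \cdot 3}\right) = 78 + \left(\left(-6\right) 27 + \frac{5}{2} \cdot \frac{1}{3}\right) = 78 + \left(-162 + \frac{5}{6}\right) = 78 - \frac{967}{6} = - \frac{499}{6}$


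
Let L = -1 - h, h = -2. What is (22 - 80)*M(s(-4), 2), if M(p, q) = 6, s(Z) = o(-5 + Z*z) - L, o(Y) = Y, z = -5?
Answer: -348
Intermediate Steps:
L = 1 (L = -1 - 1*(-2) = -1 + 2 = 1)
s(Z) = -6 - 5*Z (s(Z) = (-5 + Z*(-5)) - 1*1 = (-5 - 5*Z) - 1 = -6 - 5*Z)
(22 - 80)*M(s(-4), 2) = (22 - 80)*6 = -58*6 = -348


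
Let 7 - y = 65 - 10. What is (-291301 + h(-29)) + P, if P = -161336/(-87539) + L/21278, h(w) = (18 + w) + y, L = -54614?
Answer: -271352231356329/931327421 ≈ -2.9136e+5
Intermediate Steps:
y = -48 (y = 7 - (65 - 10) = 7 - 1*55 = 7 - 55 = -48)
h(w) = -30 + w (h(w) = (18 + w) - 48 = -30 + w)
P = -673973769/931327421 (P = -161336/(-87539) - 54614/21278 = -161336*(-1/87539) - 54614*1/21278 = 161336/87539 - 27307/10639 = -673973769/931327421 ≈ -0.72367)
(-291301 + h(-29)) + P = (-291301 + (-30 - 29)) - 673973769/931327421 = (-291301 - 59) - 673973769/931327421 = -291360 - 673973769/931327421 = -271352231356329/931327421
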